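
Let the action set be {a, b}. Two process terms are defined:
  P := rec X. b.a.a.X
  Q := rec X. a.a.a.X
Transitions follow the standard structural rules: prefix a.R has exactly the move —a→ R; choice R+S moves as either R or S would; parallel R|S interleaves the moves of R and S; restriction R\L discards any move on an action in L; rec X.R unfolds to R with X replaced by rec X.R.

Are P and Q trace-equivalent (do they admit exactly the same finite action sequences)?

NO — witness ⟨b⟩

Reachable graph of P (3 states):
  p0 = rec X. b.a.a.X → —b→ p1
  p1 = a.a.(rec X. b.a.a.X) → —a→ p2
  p2 = a.(rec X. b.a.a.X) → —a→ p0
Reachable graph of Q (3 states):
  q0 = rec X. a.a.a.X → —a→ q1
  q1 = a.a.(rec X. a.a.a.X) → —a→ q2
  q2 = a.(rec X. a.a.a.X) → —a→ q0
Run σ = ⟨b⟩ on P: start {p0}
  step 1 (b): {p1}
  P completes σ.
Run σ = ⟨b⟩ on Q: start {q0}
  step 1 (b): ∅ (Q stuck)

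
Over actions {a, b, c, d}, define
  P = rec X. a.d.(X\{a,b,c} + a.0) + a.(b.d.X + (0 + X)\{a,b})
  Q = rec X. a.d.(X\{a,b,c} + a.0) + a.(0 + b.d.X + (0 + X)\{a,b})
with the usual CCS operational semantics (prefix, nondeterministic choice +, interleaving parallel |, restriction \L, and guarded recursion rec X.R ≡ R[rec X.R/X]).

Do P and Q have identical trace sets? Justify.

LTS(P): 6 reachable states
  m0 = rec X. a.d.(X\{a,b,c} + a.0) + a.(b.d.X + (0 + X)\{a,b}) | -a-> m1, -a-> m2
  m1 = b.d.(rec X. a.d.(X\{a,b,c} + a.0) + a.(b.d.X + (0 + X)\{a,b})) + (0 + (rec X. a.d.(X\{a,b,c} + a.0) + a.(b.d.X + (0 + X)\{a,b})))\{a,b} | -b-> m3
  m2 = d.((rec X. a.d.(X\{a,b,c} + a.0) + a.(b.d.X + (0 + X)\{a,b}))\{a,b,c} + a.0) | -d-> m4
  m3 = d.(rec X. a.d.(X\{a,b,c} + a.0) + a.(b.d.X + (0 + X)\{a,b})) | -d-> m0
  m4 = (rec X. a.d.(X\{a,b,c} + a.0) + a.(b.d.X + (0 + X)\{a,b}))\{a,b,c} + a.0 | -a-> m5
  m5 = 0 | deadlocked
LTS(Q): 6 reachable states
  n0 = rec X. a.d.(X\{a,b,c} + a.0) + a.(0 + b.d.X + (0 + X)\{a,b}) | -a-> n1, -a-> n2
  n1 = 0 + b.d.(rec X. a.d.(X\{a,b,c} + a.0) + a.(0 + b.d.X + (0 + X)\{a,b})) + (0 + (rec X. a.d.(X\{a,b,c} + a.0) + a.(0 + b.d.X + (0 + X)\{a,b})))\{a,b} | -b-> n3
  n2 = d.((rec X. a.d.(X\{a,b,c} + a.0) + a.(0 + b.d.X + (0 + X)\{a,b}))\{a,b,c} + a.0) | -d-> n4
  n3 = d.(rec X. a.d.(X\{a,b,c} + a.0) + a.(0 + b.d.X + (0 + X)\{a,b})) | -d-> n0
  n4 = (rec X. a.d.(X\{a,b,c} + a.0) + a.(0 + b.d.X + (0 + X)\{a,b}))\{a,b,c} + a.0 | -a-> n5
  n5 = 0 | deadlocked
Partition-refinement fixed point:
  B0 = {m0, n0}
  B1 = {m2, n2}
  B2 = {m4, n4}
  B3 = {m5, n5}
  B4 = {m1, n1}
  B5 = {m3, n3}
m0 ∈ B0, n0 ∈ B0 → same block
Bisimilar ⇒ trace-equivalent.

traces(P) = traces(Q)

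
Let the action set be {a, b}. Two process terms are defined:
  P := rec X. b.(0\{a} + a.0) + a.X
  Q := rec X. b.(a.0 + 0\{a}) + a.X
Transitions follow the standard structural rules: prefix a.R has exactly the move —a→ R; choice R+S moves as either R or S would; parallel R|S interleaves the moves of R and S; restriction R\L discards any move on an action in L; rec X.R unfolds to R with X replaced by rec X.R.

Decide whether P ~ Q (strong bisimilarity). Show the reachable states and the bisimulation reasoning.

Reachable graph of P (3 states):
  p0 = rec X. b.(0\{a} + a.0) + a.X :: ··a··> p0, ··b··> p1
  p1 = 0\{a} + a.0 :: ··a··> p2
  p2 = 0 :: deadlocked
Reachable graph of Q (3 states):
  q0 = rec X. b.(a.0 + 0\{a}) + a.X :: ··a··> q0, ··b··> q1
  q1 = a.0 + 0\{a} :: ··a··> q2
  q2 = 0 :: deadlocked
Bisimilarity quotient blocks:
  B0 = {p0, q0}
  B1 = {p1, q1}
  B2 = {p2, q2}
p0 ∈ B0, q0 ∈ B0 → same block

YES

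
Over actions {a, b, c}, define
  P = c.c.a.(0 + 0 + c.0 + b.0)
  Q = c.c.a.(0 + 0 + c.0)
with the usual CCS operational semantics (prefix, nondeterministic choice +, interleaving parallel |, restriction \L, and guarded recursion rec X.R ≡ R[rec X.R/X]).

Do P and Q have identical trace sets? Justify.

trace-distinct — witness ⟨ccab⟩

P's transition system — 5 states:
  s0 = c.c.a.(0 + 0 + c.0 + b.0) | --c--▸ s1
  s1 = c.a.(0 + 0 + c.0 + b.0) | --c--▸ s2
  s2 = a.(0 + 0 + c.0 + b.0) | --a--▸ s3
  s3 = 0 + 0 + c.0 + b.0 | --b--▸ s4, --c--▸ s4
  s4 = 0 | ·
Q's transition system — 5 states:
  t0 = c.c.a.(0 + 0 + c.0) | --c--▸ t1
  t1 = c.a.(0 + 0 + c.0) | --c--▸ t2
  t2 = a.(0 + 0 + c.0) | --a--▸ t3
  t3 = 0 + 0 + c.0 | --c--▸ t4
  t4 = 0 | ·
Run σ = ⟨ccab⟩ on P: start {s0}
  after c @ step 1: {s1}
  after c @ step 2: {s2}
  after a @ step 3: {s3}
  after b @ step 4: {s4}
  ✓ P
Run σ = ⟨ccab⟩ on Q: start {t0}
  after c @ step 1: {t1}
  after c @ step 2: {t2}
  after a @ step 3: {t3}
  after b @ step 4: no successor for Q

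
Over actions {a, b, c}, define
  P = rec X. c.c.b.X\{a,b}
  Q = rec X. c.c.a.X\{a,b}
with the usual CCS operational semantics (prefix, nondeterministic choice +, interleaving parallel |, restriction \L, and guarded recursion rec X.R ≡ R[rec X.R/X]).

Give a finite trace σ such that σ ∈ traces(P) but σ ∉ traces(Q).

ccb

P's transition system — 6 states:
  p0 = rec X. c.c.b.X\{a,b} has moves -c-> p1
  p1 = c.b.(rec X. c.c.b.X\{a,b})\{a,b} has moves -c-> p2
  p2 = b.(rec X. c.c.b.X\{a,b})\{a,b} has moves -b-> p3
  p3 = (rec X. c.c.b.X\{a,b})\{a,b} has moves -c-> p4
  p4 = (c.b.(rec X. c.c.b.X\{a,b})\{a,b})\{a,b} has moves -c-> p5
  p5 = (b.(rec X. c.c.b.X\{a,b})\{a,b})\{a,b} has moves ∅
Q's transition system — 6 states:
  q0 = rec X. c.c.a.X\{a,b} has moves -c-> q1
  q1 = c.a.(rec X. c.c.a.X\{a,b})\{a,b} has moves -c-> q2
  q2 = a.(rec X. c.c.a.X\{a,b})\{a,b} has moves -a-> q3
  q3 = (rec X. c.c.a.X\{a,b})\{a,b} has moves -c-> q4
  q4 = (c.a.(rec X. c.c.a.X\{a,b})\{a,b})\{a,b} has moves -c-> q5
  q5 = (a.(rec X. c.c.a.X\{a,b})\{a,b})\{a,b} has moves ∅
Executing ccb from P (initial set {p0}):
  after c @ step 1: {p1}
  after c @ step 2: {p2}
  after b @ step 3: {p3}
  P completes σ.
Executing ccb from Q (initial set {q0}):
  after c @ step 1: {q1}
  after c @ step 2: {q2}
  after b @ step 3: ∅ (Q stuck)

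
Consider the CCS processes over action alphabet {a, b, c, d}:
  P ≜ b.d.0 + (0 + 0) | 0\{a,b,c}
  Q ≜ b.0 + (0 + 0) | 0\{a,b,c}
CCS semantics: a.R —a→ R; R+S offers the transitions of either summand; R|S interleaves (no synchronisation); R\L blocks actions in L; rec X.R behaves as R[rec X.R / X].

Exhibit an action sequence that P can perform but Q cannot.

P's transition system — 3 states:
  u0 = b.d.0 + (0 + 0) | 0\{a,b,c} :: —b→ u1
  u1 = d.0 :: —d→ u2
  u2 = 0 :: ∅
Q's transition system — 2 states:
  v0 = b.0 + (0 + 0) | 0\{a,b,c} :: —b→ v1
  v1 = 0 :: ∅
Executing bd from P (initial set {u0}):
  after b @ step 1: {u1}
  after d @ step 2: {u2}
  P completes σ.
Executing bd from Q (initial set {v0}):
  after b @ step 1: {v1}
  after d @ step 2: ∅ (Q stuck)

bd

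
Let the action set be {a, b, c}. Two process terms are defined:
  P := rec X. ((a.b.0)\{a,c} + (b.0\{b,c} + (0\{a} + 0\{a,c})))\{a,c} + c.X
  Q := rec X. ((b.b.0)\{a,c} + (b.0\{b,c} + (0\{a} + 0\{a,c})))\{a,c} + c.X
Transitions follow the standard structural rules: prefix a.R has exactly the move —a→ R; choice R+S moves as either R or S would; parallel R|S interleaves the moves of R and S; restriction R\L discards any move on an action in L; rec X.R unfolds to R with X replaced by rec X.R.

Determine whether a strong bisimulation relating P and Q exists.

LTS(P): 2 reachable states
  u0 = rec X. ((a.b.0)\{a,c} + (b.0\{b,c} + (0\{a} + 0\{a,c})))\{a,c} + c.X → -b-> u1, -c-> u0
  u1 = 0\{b,c}\{a,c} → deadlocked
LTS(Q): 4 reachable states
  v0 = rec X. ((b.b.0)\{a,c} + (b.0\{b,c} + (0\{a} + 0\{a,c})))\{a,c} + c.X → -b-> v1, -b-> v2, -c-> v0
  v1 = (b.0)\{a,c}\{a,c} → -b-> v3
  v2 = 0\{b,c}\{a,c} → deadlocked
  v3 = 0\{a,c}\{a,c} → deadlocked
Partition-refinement fixed point:
  B0 = {u0}
  B1 = {u1, v2, v3}
  B2 = {v0}
  B3 = {v1}
u0 ∈ B0, v0 ∈ B2 → different blocks

not bisimilar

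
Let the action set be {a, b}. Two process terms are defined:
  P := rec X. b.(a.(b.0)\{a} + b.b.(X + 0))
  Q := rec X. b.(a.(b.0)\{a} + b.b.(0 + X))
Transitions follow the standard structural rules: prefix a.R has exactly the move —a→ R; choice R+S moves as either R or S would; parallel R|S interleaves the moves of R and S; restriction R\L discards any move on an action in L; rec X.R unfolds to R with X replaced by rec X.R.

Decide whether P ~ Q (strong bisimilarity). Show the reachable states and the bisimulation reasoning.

P ~ Q

LTS(P): 6 reachable states
  u0 = rec X. b.(a.(b.0)\{a} + b.b.(X + 0)) | -b-> u1
  u1 = a.(b.0)\{a} + b.b.((rec X. b.(a.(b.0)\{a} + b.b.(X + 0))) + 0) | -a-> u2, -b-> u3
  u2 = (b.0)\{a} | -b-> u4
  u3 = b.((rec X. b.(a.(b.0)\{a} + b.b.(X + 0))) + 0) | -b-> u5
  u4 = 0\{a} | deadlocked
  u5 = (rec X. b.(a.(b.0)\{a} + b.b.(X + 0))) + 0 | -b-> u1
LTS(Q): 6 reachable states
  v0 = rec X. b.(a.(b.0)\{a} + b.b.(0 + X)) | -b-> v1
  v1 = a.(b.0)\{a} + b.b.(0 + (rec X. b.(a.(b.0)\{a} + b.b.(0 + X)))) | -a-> v2, -b-> v3
  v2 = (b.0)\{a} | -b-> v4
  v3 = b.(0 + (rec X. b.(a.(b.0)\{a} + b.b.(0 + X)))) | -b-> v5
  v4 = 0\{a} | deadlocked
  v5 = 0 + (rec X. b.(a.(b.0)\{a} + b.b.(0 + X))) | -b-> v1
Coarsest stable partition (strong bisimilarity classes):
  B0 = {u0, u5, v0, v5}
  B1 = {u1, v1}
  B2 = {u3, v3}
  B3 = {u2, v2}
  B4 = {u4, v4}
u0 ∈ B0, v0 ∈ B0 → same block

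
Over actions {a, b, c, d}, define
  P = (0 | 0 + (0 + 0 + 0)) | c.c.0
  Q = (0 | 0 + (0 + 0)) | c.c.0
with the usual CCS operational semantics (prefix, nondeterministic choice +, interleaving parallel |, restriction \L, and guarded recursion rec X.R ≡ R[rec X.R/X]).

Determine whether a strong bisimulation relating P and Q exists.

YES

P's transition system — 3 states:
  s0 = (0 | 0 + (0 + 0 + 0)) | c.c.0 | --c--▸ s1
  s1 = (0 | 0 + (0 + 0 + 0)) | c.0 | --c--▸ s2
  s2 = (0 | 0 + (0 + 0 + 0)) | 0 | ·
Q's transition system — 3 states:
  t0 = (0 | 0 + (0 + 0)) | c.c.0 | --c--▸ t1
  t1 = (0 | 0 + (0 + 0)) | c.0 | --c--▸ t2
  t2 = (0 | 0 + (0 + 0)) | 0 | ·
Partition-refinement fixed point:
  B0 = {s0, t0}
  B1 = {s1, t1}
  B2 = {s2, t2}
s0 ∈ B0, t0 ∈ B0 → same block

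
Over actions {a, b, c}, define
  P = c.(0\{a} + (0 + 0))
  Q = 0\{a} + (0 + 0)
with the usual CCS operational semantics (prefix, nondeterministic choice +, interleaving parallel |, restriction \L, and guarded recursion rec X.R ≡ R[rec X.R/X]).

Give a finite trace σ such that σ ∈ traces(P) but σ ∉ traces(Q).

P's transition system — 2 states:
  u0 = c.(0\{a} + (0 + 0)) ⊢ =c=> u1
  u1 = 0\{a} + (0 + 0) ⊢ deadlocked
Q's transition system — 1 states:
  v0 = 0\{a} + (0 + 0) ⊢ deadlocked
Executing c from P (initial set {u0}):
  step 1 (c): {u1}
  — P admits the full trace.
Executing c from Q (initial set {v0}):
  step 1 (c): ∅  — Q cannot continue

c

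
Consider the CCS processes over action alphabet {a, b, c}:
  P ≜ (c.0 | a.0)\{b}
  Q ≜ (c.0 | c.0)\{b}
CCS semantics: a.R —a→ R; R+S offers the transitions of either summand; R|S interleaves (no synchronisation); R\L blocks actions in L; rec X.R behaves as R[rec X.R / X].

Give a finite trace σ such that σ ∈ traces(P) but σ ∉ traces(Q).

a

LTS(P): 4 reachable states
  s0 = (c.0 | a.0)\{b} has moves =a=> s1, =c=> s2
  s1 = (c.0 | 0)\{b} has moves =c=> s3
  s2 = (0 | a.0)\{b} has moves =a=> s3
  s3 = (0 | 0)\{b} has moves (no moves)
LTS(Q): 4 reachable states
  t0 = (c.0 | c.0)\{b} has moves =c=> t1, =c=> t2
  t1 = (0 | c.0)\{b} has moves =c=> t3
  t2 = (c.0 | 0)\{b} has moves =c=> t3
  t3 = (0 | 0)\{b} has moves (no moves)
Run σ = ⟨a⟩ on P: start {s0}
  [1] a ⇒ {s1}
  ✓ P
Run σ = ⟨a⟩ on Q: start {t0}
  [1] a ⇒ ∅  — Q cannot continue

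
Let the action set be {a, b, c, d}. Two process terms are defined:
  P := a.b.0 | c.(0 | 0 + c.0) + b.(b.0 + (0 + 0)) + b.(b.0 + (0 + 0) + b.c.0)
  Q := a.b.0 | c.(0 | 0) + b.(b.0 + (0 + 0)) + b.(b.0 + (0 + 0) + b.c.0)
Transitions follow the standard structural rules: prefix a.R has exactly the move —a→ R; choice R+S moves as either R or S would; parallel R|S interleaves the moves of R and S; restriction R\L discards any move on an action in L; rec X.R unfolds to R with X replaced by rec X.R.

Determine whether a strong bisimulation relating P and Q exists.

not bisimilar

LTS(P): 13 reachable states
  u0 = a.b.0 | c.(0 | 0 + c.0) + b.(b.0 + (0 + 0)) + b.(b.0 + (0 + 0) + b.c.0) → —a→ u1, —b→ u2, —b→ u3, —c→ u4
  u1 = b.0 | c.(0 | 0 + c.0) → —b→ u5, —c→ u6
  u2 = b.0 + (0 + 0) → —b→ u7
  u3 = b.0 + (0 + 0) + b.c.0 → —b→ u7, —b→ u8
  u4 = a.b.0 | (0 | 0 + c.0) → —a→ u6, —c→ u9
  u5 = 0 | c.(0 | 0 + c.0) → —c→ u10
  u6 = b.0 | (0 | 0 + c.0) → —b→ u10, —c→ u11
  u7 = 0 → ·
  u8 = c.0 → —c→ u7
  u9 = a.b.0 | 0 → —a→ u11
  u10 = 0 | (0 | 0 + c.0) → —c→ u12
  u11 = b.0 | 0 → —b→ u12
  u12 = 0 | 0 → ·
LTS(Q): 10 reachable states
  v0 = a.b.0 | c.(0 | 0) + b.(b.0 + (0 + 0)) + b.(b.0 + (0 + 0) + b.c.0) → —a→ v1, —b→ v2, —b→ v3, —c→ v4
  v1 = b.0 | c.(0 | 0) → —b→ v5, —c→ v6
  v2 = b.0 + (0 + 0) → —b→ v7
  v3 = b.0 + (0 + 0) + b.c.0 → —b→ v7, —b→ v8
  v4 = a.b.0 | (0 | 0) → —a→ v6
  v5 = 0 | c.(0 | 0) → —c→ v9
  v6 = b.0 | (0 | 0) → —b→ v9
  v7 = 0 → ·
  v8 = c.0 → —c→ v7
  v9 = 0 | (0 | 0) → ·
Bisimilarity quotient blocks:
  B0 = {u0}
  B1 = {u3, v3}
  B2 = {u10, u8, v5, v8}
  B3 = {u12, u7, v7, v9}
  B4 = {u11, u2, v2, v6}
  B5 = {u1}
  B6 = {u6, v1}
  B7 = {u5}
  B8 = {u4}
  B9 = {u9, v4}
  B10 = {v0}
u0 ∈ B0, v0 ∈ B10 → different blocks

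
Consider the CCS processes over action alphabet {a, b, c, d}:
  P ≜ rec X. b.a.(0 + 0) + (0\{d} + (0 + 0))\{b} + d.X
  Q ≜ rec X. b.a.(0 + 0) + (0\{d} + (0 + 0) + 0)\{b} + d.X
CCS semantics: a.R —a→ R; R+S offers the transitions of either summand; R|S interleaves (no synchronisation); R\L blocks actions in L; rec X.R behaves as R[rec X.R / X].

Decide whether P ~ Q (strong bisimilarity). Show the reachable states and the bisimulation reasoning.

P's transition system — 3 states:
  m0 = rec X. b.a.(0 + 0) + (0\{d} + (0 + 0))\{b} + d.X ⊢ ··b··> m1, ··d··> m0
  m1 = a.(0 + 0) ⊢ ··a··> m2
  m2 = 0 + 0 ⊢ ∅
Q's transition system — 3 states:
  n0 = rec X. b.a.(0 + 0) + (0\{d} + (0 + 0) + 0)\{b} + d.X ⊢ ··b··> n1, ··d··> n0
  n1 = a.(0 + 0) ⊢ ··a··> n2
  n2 = 0 + 0 ⊢ ∅
Partition-refinement fixed point:
  B0 = {m0, n0}
  B1 = {m1, n1}
  B2 = {m2, n2}
m0 ∈ B0, n0 ∈ B0 → same block

bisimilar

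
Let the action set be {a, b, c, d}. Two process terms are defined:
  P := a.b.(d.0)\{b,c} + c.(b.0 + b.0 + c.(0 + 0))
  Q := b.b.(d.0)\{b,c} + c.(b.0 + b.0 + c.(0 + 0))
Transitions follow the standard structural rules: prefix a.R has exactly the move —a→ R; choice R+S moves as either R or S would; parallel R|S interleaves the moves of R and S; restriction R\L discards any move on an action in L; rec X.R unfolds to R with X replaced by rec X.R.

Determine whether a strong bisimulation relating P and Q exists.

Reachable graph of P (7 states):
  u0 = a.b.(d.0)\{b,c} + c.(b.0 + b.0 + c.(0 + 0)) → --a--▸ u1, --c--▸ u2
  u1 = b.(d.0)\{b,c} → --b--▸ u3
  u2 = b.0 + b.0 + c.(0 + 0) → --b--▸ u4, --c--▸ u5
  u3 = (d.0)\{b,c} → --d--▸ u6
  u4 = 0 → deadlocked
  u5 = 0 + 0 → deadlocked
  u6 = 0\{b,c} → deadlocked
Reachable graph of Q (7 states):
  v0 = b.b.(d.0)\{b,c} + c.(b.0 + b.0 + c.(0 + 0)) → --b--▸ v1, --c--▸ v2
  v1 = b.(d.0)\{b,c} → --b--▸ v3
  v2 = b.0 + b.0 + c.(0 + 0) → --b--▸ v4, --c--▸ v5
  v3 = (d.0)\{b,c} → --d--▸ v6
  v4 = 0 → deadlocked
  v5 = 0 + 0 → deadlocked
  v6 = 0\{b,c} → deadlocked
Bisimilarity quotient blocks:
  B0 = {u0}
  B1 = {u2, v2}
  B2 = {u4, u5, u6, v4, v5, v6}
  B3 = {u1, v1}
  B4 = {u3, v3}
  B5 = {v0}
u0 ∈ B0, v0 ∈ B5 → different blocks

not bisimilar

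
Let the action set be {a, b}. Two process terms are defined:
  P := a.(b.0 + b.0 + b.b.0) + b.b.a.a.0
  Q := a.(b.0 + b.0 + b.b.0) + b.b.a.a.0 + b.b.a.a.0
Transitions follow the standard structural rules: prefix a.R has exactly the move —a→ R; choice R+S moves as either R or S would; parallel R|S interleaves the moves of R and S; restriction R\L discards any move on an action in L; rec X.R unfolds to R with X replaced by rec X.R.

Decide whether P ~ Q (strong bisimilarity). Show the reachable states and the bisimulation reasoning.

YES

P's transition system — 7 states:
  p0 = a.(b.0 + b.0 + b.b.0) + b.b.a.a.0 has moves —a→ p1, —b→ p2
  p1 = b.0 + b.0 + b.b.0 has moves —b→ p3, —b→ p4
  p2 = b.a.a.0 has moves —b→ p5
  p3 = 0 has moves (no moves)
  p4 = b.0 has moves —b→ p3
  p5 = a.a.0 has moves —a→ p6
  p6 = a.0 has moves —a→ p3
Q's transition system — 7 states:
  q0 = a.(b.0 + b.0 + b.b.0) + b.b.a.a.0 + b.b.a.a.0 has moves —a→ q1, —b→ q2
  q1 = b.0 + b.0 + b.b.0 has moves —b→ q3, —b→ q4
  q2 = b.a.a.0 has moves —b→ q5
  q3 = 0 has moves (no moves)
  q4 = b.0 has moves —b→ q3
  q5 = a.a.0 has moves —a→ q6
  q6 = a.0 has moves —a→ q3
Bisimilarity quotient blocks:
  B0 = {p0, q0}
  B1 = {p1, q1}
  B2 = {p4, q4}
  B3 = {p3, q3}
  B4 = {p2, q2}
  B5 = {p5, q5}
  B6 = {p6, q6}
p0 ∈ B0, q0 ∈ B0 → same block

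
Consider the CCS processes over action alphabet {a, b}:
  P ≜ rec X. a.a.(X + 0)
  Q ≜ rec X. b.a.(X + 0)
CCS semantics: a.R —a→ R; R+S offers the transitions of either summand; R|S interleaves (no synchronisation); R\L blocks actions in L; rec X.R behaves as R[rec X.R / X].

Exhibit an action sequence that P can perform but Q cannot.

Reachable graph of P (3 states):
  m0 = rec X. a.a.(X + 0) → —a→ m1
  m1 = a.((rec X. a.a.(X + 0)) + 0) → —a→ m2
  m2 = (rec X. a.a.(X + 0)) + 0 → —a→ m1
Reachable graph of Q (3 states):
  n0 = rec X. b.a.(X + 0) → —b→ n1
  n1 = a.((rec X. b.a.(X + 0)) + 0) → —a→ n2
  n2 = (rec X. b.a.(X + 0)) + 0 → —b→ n1
Run σ = ⟨a⟩ on P: start {m0}
  [1] a ⇒ {m1}
  — P admits the full trace.
Run σ = ⟨a⟩ on Q: start {n0}
  [1] a ⇒ ∅  — Q cannot continue

a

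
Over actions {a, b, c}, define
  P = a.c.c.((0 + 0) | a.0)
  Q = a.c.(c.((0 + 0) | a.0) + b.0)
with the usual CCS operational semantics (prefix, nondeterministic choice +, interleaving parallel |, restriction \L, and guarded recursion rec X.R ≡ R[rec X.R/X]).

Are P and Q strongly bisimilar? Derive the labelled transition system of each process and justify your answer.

P's transition system — 5 states:
  p0 = a.c.c.((0 + 0) | a.0) | -a-> p1
  p1 = c.c.((0 + 0) | a.0) | -c-> p2
  p2 = c.((0 + 0) | a.0) | -c-> p3
  p3 = (0 + 0) | a.0 | -a-> p4
  p4 = (0 + 0) | 0 | stopped
Q's transition system — 6 states:
  q0 = a.c.(c.((0 + 0) | a.0) + b.0) | -a-> q1
  q1 = c.(c.((0 + 0) | a.0) + b.0) | -c-> q2
  q2 = c.((0 + 0) | a.0) + b.0 | -b-> q3, -c-> q4
  q3 = 0 | stopped
  q4 = (0 + 0) | a.0 | -a-> q5
  q5 = (0 + 0) | 0 | stopped
Bisimilarity quotient blocks:
  B0 = {p0}
  B1 = {p1}
  B2 = {p2}
  B3 = {p3, q4}
  B4 = {p4, q3, q5}
  B5 = {q0}
  B6 = {q1}
  B7 = {q2}
p0 ∈ B0, q0 ∈ B5 → different blocks

P ≁ Q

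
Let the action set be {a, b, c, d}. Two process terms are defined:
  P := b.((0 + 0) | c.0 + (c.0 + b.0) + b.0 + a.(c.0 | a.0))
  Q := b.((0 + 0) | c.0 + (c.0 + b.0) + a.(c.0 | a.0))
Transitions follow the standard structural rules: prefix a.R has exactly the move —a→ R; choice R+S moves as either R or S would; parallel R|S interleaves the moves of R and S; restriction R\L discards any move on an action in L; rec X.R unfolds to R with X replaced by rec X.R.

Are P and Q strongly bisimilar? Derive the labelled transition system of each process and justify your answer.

Reachable graph of P (8 states):
  s0 = b.((0 + 0) | c.0 + (c.0 + b.0) + b.0 + a.(c.0 | a.0)) has moves --b--▸ s1
  s1 = (0 + 0) | c.0 + (c.0 + b.0) + b.0 + a.(c.0 | a.0) has moves --a--▸ s2, --b--▸ s3, --c--▸ s3, --c--▸ s4
  s2 = c.0 | a.0 has moves --a--▸ s5, --c--▸ s6
  s3 = 0 has moves ∅
  s4 = (0 + 0) | 0 has moves ∅
  s5 = c.0 | 0 has moves --c--▸ s7
  s6 = 0 | a.0 has moves --a--▸ s7
  s7 = 0 | 0 has moves ∅
Reachable graph of Q (8 states):
  t0 = b.((0 + 0) | c.0 + (c.0 + b.0) + a.(c.0 | a.0)) has moves --b--▸ t1
  t1 = (0 + 0) | c.0 + (c.0 + b.0) + a.(c.0 | a.0) has moves --a--▸ t2, --b--▸ t3, --c--▸ t3, --c--▸ t4
  t2 = c.0 | a.0 has moves --a--▸ t5, --c--▸ t6
  t3 = 0 has moves ∅
  t4 = (0 + 0) | 0 has moves ∅
  t5 = c.0 | 0 has moves --c--▸ t7
  t6 = 0 | a.0 has moves --a--▸ t7
  t7 = 0 | 0 has moves ∅
Coarsest stable partition (strong bisimilarity classes):
  B0 = {s0, t0}
  B1 = {s1, t1}
  B2 = {s3, s4, s7, t3, t4, t7}
  B3 = {s2, t2}
  B4 = {s5, t5}
  B5 = {s6, t6}
s0 ∈ B0, t0 ∈ B0 → same block

P ~ Q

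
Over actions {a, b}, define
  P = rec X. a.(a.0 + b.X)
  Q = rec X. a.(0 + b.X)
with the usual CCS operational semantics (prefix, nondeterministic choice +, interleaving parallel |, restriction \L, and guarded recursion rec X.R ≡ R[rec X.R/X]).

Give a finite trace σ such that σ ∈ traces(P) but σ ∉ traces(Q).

aa

LTS(P): 3 reachable states
  s0 = rec X. a.(a.0 + b.X) has moves ··a··> s1
  s1 = a.0 + b.(rec X. a.(a.0 + b.X)) has moves ··a··> s2, ··b··> s0
  s2 = 0 has moves stopped
LTS(Q): 2 reachable states
  t0 = rec X. a.(0 + b.X) has moves ··a··> t1
  t1 = 0 + b.(rec X. a.(0 + b.X)) has moves ··b··> t0
Executing aa from P (initial set {s0}):
  step 1 (a): {s1}
  step 2 (a): {s2}
  ✓ P
Executing aa from Q (initial set {t0}):
  step 1 (a): {t1}
  step 2 (a): no successor for Q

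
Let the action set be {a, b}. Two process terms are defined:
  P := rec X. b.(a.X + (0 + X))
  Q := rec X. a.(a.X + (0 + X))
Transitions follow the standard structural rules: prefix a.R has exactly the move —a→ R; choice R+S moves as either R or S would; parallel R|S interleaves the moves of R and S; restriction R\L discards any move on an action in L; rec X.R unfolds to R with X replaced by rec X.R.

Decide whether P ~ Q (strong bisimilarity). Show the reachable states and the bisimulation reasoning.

P's transition system — 2 states:
  s0 = rec X. b.(a.X + (0 + X)) :: --b--▸ s1
  s1 = a.(rec X. b.(a.X + (0 + X))) + (0 + (rec X. b.(a.X + (0 + X)))) :: --a--▸ s0, --b--▸ s1
Q's transition system — 2 states:
  t0 = rec X. a.(a.X + (0 + X)) :: --a--▸ t1
  t1 = a.(rec X. a.(a.X + (0 + X))) + (0 + (rec X. a.(a.X + (0 + X)))) :: --a--▸ t0, --a--▸ t1
Partition-refinement fixed point:
  B0 = {s0}
  B1 = {s1}
  B2 = {t0, t1}
s0 ∈ B0, t0 ∈ B2 → different blocks

P ≁ Q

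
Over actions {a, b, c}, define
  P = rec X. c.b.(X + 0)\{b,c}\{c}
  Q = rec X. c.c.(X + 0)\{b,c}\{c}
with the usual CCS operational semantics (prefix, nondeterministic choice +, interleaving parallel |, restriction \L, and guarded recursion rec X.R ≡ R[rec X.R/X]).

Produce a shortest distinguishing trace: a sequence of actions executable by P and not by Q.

P's transition system — 3 states:
  s0 = rec X. c.b.(X + 0)\{b,c}\{c} | -c-> s1
  s1 = b.((rec X. c.b.(X + 0)\{b,c}\{c}) + 0)\{b,c}\{c} | -b-> s2
  s2 = ((rec X. c.b.(X + 0)\{b,c}\{c}) + 0)\{b,c}\{c} | ∅
Q's transition system — 3 states:
  t0 = rec X. c.c.(X + 0)\{b,c}\{c} | -c-> t1
  t1 = c.((rec X. c.c.(X + 0)\{b,c}\{c}) + 0)\{b,c}\{c} | -c-> t2
  t2 = ((rec X. c.c.(X + 0)\{b,c}\{c}) + 0)\{b,c}\{c} | ∅
Trace ⟨cb⟩ through P, begin at {s0}:
  [1] c ⇒ {s1}
  [2] b ⇒ {s2}
  P completes σ.
Trace ⟨cb⟩ through Q, begin at {t0}:
  [1] c ⇒ {t1}
  [2] b ⇒ ∅ (Q stuck)

cb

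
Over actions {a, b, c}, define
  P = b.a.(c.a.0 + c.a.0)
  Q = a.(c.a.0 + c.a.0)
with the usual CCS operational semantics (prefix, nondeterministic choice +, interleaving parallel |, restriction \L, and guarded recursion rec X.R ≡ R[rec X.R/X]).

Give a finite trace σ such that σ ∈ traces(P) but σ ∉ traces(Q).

Reachable graph of P (5 states):
  s0 = b.a.(c.a.0 + c.a.0) :: ··b··> s1
  s1 = a.(c.a.0 + c.a.0) :: ··a··> s2
  s2 = c.a.0 + c.a.0 :: ··c··> s3
  s3 = a.0 :: ··a··> s4
  s4 = 0 :: stopped
Reachable graph of Q (4 states):
  t0 = a.(c.a.0 + c.a.0) :: ··a··> t1
  t1 = c.a.0 + c.a.0 :: ··c··> t2
  t2 = a.0 :: ··a··> t3
  t3 = 0 :: stopped
Executing b from P (initial set {s0}):
  [1] b ⇒ {s1}
  — P admits the full trace.
Executing b from Q (initial set {t0}):
  [1] b ⇒ ∅  — Q cannot continue

b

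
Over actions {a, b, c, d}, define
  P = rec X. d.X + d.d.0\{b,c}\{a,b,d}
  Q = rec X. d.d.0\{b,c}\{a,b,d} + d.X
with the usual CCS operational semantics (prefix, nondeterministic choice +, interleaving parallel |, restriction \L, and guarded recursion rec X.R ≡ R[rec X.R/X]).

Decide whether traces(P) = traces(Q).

traces(P) = traces(Q)

LTS(P): 3 reachable states
  p0 = rec X. d.X + d.d.0\{b,c}\{a,b,d} ⊢ —d→ p0, —d→ p1
  p1 = d.0\{b,c}\{a,b,d} ⊢ —d→ p2
  p2 = 0\{b,c}\{a,b,d} ⊢ ·
LTS(Q): 3 reachable states
  q0 = rec X. d.d.0\{b,c}\{a,b,d} + d.X ⊢ —d→ q0, —d→ q1
  q1 = d.0\{b,c}\{a,b,d} ⊢ —d→ q2
  q2 = 0\{b,c}\{a,b,d} ⊢ ·
Partition-refinement fixed point:
  B0 = {p0, q0}
  B1 = {p1, q1}
  B2 = {p2, q2}
p0 ∈ B0, q0 ∈ B0 → same block
Bisimilar ⇒ trace-equivalent.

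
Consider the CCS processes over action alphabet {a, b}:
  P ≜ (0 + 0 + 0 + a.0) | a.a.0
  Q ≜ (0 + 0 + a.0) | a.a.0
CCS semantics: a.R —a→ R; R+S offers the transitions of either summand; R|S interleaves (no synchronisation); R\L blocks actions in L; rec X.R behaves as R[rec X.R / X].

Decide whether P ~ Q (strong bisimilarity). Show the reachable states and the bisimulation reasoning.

P's transition system — 6 states:
  s0 = (0 + 0 + 0 + a.0) | a.a.0 :: =a=> s1, =a=> s2
  s1 = (0 + 0 + 0 + a.0) | a.0 :: =a=> s3, =a=> s4
  s2 = 0 | a.a.0 :: =a=> s4
  s3 = (0 + 0 + 0 + a.0) | 0 :: =a=> s5
  s4 = 0 | a.0 :: =a=> s5
  s5 = 0 | 0 :: stopped
Q's transition system — 6 states:
  t0 = (0 + 0 + a.0) | a.a.0 :: =a=> t1, =a=> t2
  t1 = (0 + 0 + a.0) | a.0 :: =a=> t3, =a=> t4
  t2 = 0 | a.a.0 :: =a=> t4
  t3 = (0 + 0 + a.0) | 0 :: =a=> t5
  t4 = 0 | a.0 :: =a=> t5
  t5 = 0 | 0 :: stopped
Coarsest stable partition (strong bisimilarity classes):
  B0 = {s0, t0}
  B1 = {s1, s2, t1, t2}
  B2 = {s3, s4, t3, t4}
  B3 = {s5, t5}
s0 ∈ B0, t0 ∈ B0 → same block

P ~ Q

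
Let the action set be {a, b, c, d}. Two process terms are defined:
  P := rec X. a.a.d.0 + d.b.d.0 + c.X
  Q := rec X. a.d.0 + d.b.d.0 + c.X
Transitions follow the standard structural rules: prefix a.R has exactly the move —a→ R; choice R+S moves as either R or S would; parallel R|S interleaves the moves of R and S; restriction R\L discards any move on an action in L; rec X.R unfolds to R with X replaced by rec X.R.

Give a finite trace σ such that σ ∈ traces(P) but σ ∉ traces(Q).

P's transition system — 5 states:
  s0 = rec X. a.a.d.0 + d.b.d.0 + c.X ⊢ --a--▸ s1, --c--▸ s0, --d--▸ s2
  s1 = a.d.0 ⊢ --a--▸ s3
  s2 = b.d.0 ⊢ --b--▸ s3
  s3 = d.0 ⊢ --d--▸ s4
  s4 = 0 ⊢ deadlocked
Q's transition system — 4 states:
  t0 = rec X. a.d.0 + d.b.d.0 + c.X ⊢ --a--▸ t1, --c--▸ t0, --d--▸ t2
  t1 = d.0 ⊢ --d--▸ t3
  t2 = b.d.0 ⊢ --b--▸ t1
  t3 = 0 ⊢ deadlocked
Run σ = ⟨aa⟩ on P: start {s0}
  [1] a ⇒ {s1}
  [2] a ⇒ {s3}
  ✓ P
Run σ = ⟨aa⟩ on Q: start {t0}
  [1] a ⇒ {t1}
  [2] a ⇒ ∅ (Q stuck)

aa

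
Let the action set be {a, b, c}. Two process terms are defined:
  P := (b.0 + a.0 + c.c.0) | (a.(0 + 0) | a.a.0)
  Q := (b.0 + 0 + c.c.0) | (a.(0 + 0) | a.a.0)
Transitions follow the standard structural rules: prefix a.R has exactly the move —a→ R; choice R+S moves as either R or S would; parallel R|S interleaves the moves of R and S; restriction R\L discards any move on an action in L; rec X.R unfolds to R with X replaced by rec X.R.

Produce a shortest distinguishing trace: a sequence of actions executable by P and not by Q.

P's transition system — 18 states:
  m0 = (b.0 + a.0 + c.c.0) | (a.(0 + 0) | a.a.0) | -a-> m1, -a-> m2, -a-> m3, -b-> m3, -c-> m4
  m1 = (b.0 + a.0 + c.c.0) | ((0 + 0) | a.a.0) | -a-> m5, -a-> m6, -b-> m6, -c-> m7
  m2 = (b.0 + a.0 + c.c.0) | (a.(0 + 0) | a.0) | -a-> m5, -a-> m8, -a-> m9, -b-> m9, -c-> m10
  m3 = 0 | (a.(0 + 0) | a.a.0) | -a-> m6, -a-> m9
  m4 = c.0 | (a.(0 + 0) | a.a.0) | -a-> m10, -a-> m7, -c-> m3
  m5 = (b.0 + a.0 + c.c.0) | ((0 + 0) | a.0) | -a-> m11, -a-> m12, -b-> m12, -c-> m13
  m6 = 0 | ((0 + 0) | a.a.0) | -a-> m12
  m7 = c.0 | ((0 + 0) | a.a.0) | -a-> m13, -c-> m6
  m8 = (b.0 + a.0 + c.c.0) | (a.(0 + 0) | 0) | -a-> m11, -a-> m14, -b-> m14, -c-> m15
  m9 = 0 | (a.(0 + 0) | a.0) | -a-> m12, -a-> m14
  m10 = c.0 | (a.(0 + 0) | a.0) | -a-> m13, -a-> m15, -c-> m9
  m11 = (b.0 + a.0 + c.c.0) | ((0 + 0) | 0) | -a-> m16, -b-> m16, -c-> m17
  m12 = 0 | ((0 + 0) | a.0) | -a-> m16
  m13 = c.0 | ((0 + 0) | a.0) | -a-> m17, -c-> m12
  m14 = 0 | (a.(0 + 0) | 0) | -a-> m16
  m15 = c.0 | (a.(0 + 0) | 0) | -a-> m17, -c-> m14
  m16 = 0 | ((0 + 0) | 0) | (no moves)
  m17 = c.0 | ((0 + 0) | 0) | -c-> m16
Q's transition system — 18 states:
  n0 = (b.0 + 0 + c.c.0) | (a.(0 + 0) | a.a.0) | -a-> n1, -a-> n2, -b-> n3, -c-> n4
  n1 = (b.0 + 0 + c.c.0) | ((0 + 0) | a.a.0) | -a-> n5, -b-> n6, -c-> n7
  n2 = (b.0 + 0 + c.c.0) | (a.(0 + 0) | a.0) | -a-> n5, -a-> n8, -b-> n9, -c-> n10
  n3 = 0 | (a.(0 + 0) | a.a.0) | -a-> n6, -a-> n9
  n4 = c.0 | (a.(0 + 0) | a.a.0) | -a-> n10, -a-> n7, -c-> n3
  n5 = (b.0 + 0 + c.c.0) | ((0 + 0) | a.0) | -a-> n11, -b-> n12, -c-> n13
  n6 = 0 | ((0 + 0) | a.a.0) | -a-> n12
  n7 = c.0 | ((0 + 0) | a.a.0) | -a-> n13, -c-> n6
  n8 = (b.0 + 0 + c.c.0) | (a.(0 + 0) | 0) | -a-> n11, -b-> n14, -c-> n15
  n9 = 0 | (a.(0 + 0) | a.0) | -a-> n12, -a-> n14
  n10 = c.0 | (a.(0 + 0) | a.0) | -a-> n13, -a-> n15, -c-> n9
  n11 = (b.0 + 0 + c.c.0) | ((0 + 0) | 0) | -b-> n16, -c-> n17
  n12 = 0 | ((0 + 0) | a.0) | -a-> n16
  n13 = c.0 | ((0 + 0) | a.0) | -a-> n17, -c-> n12
  n14 = 0 | (a.(0 + 0) | 0) | -a-> n16
  n15 = c.0 | (a.(0 + 0) | 0) | -a-> n17, -c-> n14
  n16 = 0 | ((0 + 0) | 0) | (no moves)
  n17 = c.0 | ((0 + 0) | 0) | -c-> n16
Trace ⟨aaaa⟩ through P, begin at {m0}:
  after a @ step 1: {m1, m2, m3}
  after a @ step 2: {m5, m6, m8, m9}
  after a @ step 3: {m11, m12, m14}
  after a @ step 4: {m16}
  — P admits the full trace.
Trace ⟨aaaa⟩ through Q, begin at {n0}:
  after a @ step 1: {n1, n2}
  after a @ step 2: {n5, n8}
  after a @ step 3: {n11}
  after a @ step 4: ∅ (Q stuck)

aaaa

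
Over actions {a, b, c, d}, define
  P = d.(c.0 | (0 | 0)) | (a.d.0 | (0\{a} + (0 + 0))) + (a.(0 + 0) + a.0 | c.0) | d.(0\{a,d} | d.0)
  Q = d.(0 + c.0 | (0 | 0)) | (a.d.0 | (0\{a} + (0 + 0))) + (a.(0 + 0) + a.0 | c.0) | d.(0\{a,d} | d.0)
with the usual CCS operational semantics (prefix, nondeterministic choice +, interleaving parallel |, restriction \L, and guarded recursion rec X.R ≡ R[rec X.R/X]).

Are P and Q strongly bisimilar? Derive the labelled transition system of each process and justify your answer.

P's transition system — 23 states:
  s0 = d.(c.0 | (0 | 0)) | (a.d.0 | (0\{a} + (0 + 0))) + (a.(0 + 0) + a.0 | c.0) | d.(0\{a,d} | d.0) has moves —a→ s1, —a→ s2, —a→ s3, —c→ s4, —d→ s5, —d→ s6
  s1 = (0 + 0) | d.(0\{a,d} | d.0) has moves —d→ s7
  s2 = 0 | c.0 | d.(0\{a,d} | d.0) has moves —c→ s8, —d→ s9
  s3 = d.(c.0 | (0 | 0)) | (d.0 | (0\{a} + (0 + 0))) has moves —d→ s10, —d→ s11
  s4 = a.0 | 0 | d.(0\{a,d} | d.0) has moves —a→ s8, —d→ s12
  s5 = (a.(0 + 0) + a.0 | c.0) | (0\{a,d} | d.0) has moves —a→ s7, —a→ s9, —c→ s12, —d→ s13
  s6 = c.0 | (0 | 0) | (a.d.0 | (0\{a} + (0 + 0))) has moves —a→ s10, —c→ s14
  s7 = (0 + 0) | (0\{a,d} | d.0) has moves —d→ s15
  s8 = 0 | 0 | d.(0\{a,d} | d.0) has moves —d→ s16
  s9 = 0 | c.0 | (0\{a,d} | d.0) has moves —c→ s16, —d→ s17
  s10 = c.0 | (0 | 0) | (d.0 | (0\{a} + (0 + 0))) has moves —c→ s18, —d→ s19
  s11 = d.(c.0 | (0 | 0)) | (0 | (0\{a} + (0 + 0))) has moves —d→ s19
  s12 = a.0 | 0 | (0\{a,d} | d.0) has moves —a→ s16, —d→ s20
  s13 = (a.(0 + 0) + a.0 | c.0) | (0\{a,d} | 0) has moves —a→ s15, —a→ s17, —c→ s20
  s14 = 0 | (0 | 0) | (a.d.0 | (0\{a} + (0 + 0))) has moves —a→ s18
  s15 = (0 + 0) | (0\{a,d} | 0) has moves ·
  s16 = 0 | 0 | (0\{a,d} | d.0) has moves —d→ s21
  s17 = 0 | c.0 | (0\{a,d} | 0) has moves —c→ s21
  s18 = 0 | (0 | 0) | (d.0 | (0\{a} + (0 + 0))) has moves —d→ s22
  s19 = c.0 | (0 | 0) | (0 | (0\{a} + (0 + 0))) has moves —c→ s22
  s20 = a.0 | 0 | (0\{a,d} | 0) has moves —a→ s21
  s21 = 0 | 0 | (0\{a,d} | 0) has moves ·
  s22 = 0 | (0 | 0) | (0 | (0\{a} + (0 + 0))) has moves ·
Q's transition system — 23 states:
  t0 = d.(0 + c.0 | (0 | 0)) | (a.d.0 | (0\{a} + (0 + 0))) + (a.(0 + 0) + a.0 | c.0) | d.(0\{a,d} | d.0) has moves —a→ t1, —a→ t2, —a→ t3, —c→ t4, —d→ t5, —d→ t6
  t1 = (0 + 0) | d.(0\{a,d} | d.0) has moves —d→ t7
  t2 = 0 | c.0 | d.(0\{a,d} | d.0) has moves —c→ t8, —d→ t9
  t3 = d.(0 + c.0 | (0 | 0)) | (d.0 | (0\{a} + (0 + 0))) has moves —d→ t10, —d→ t11
  t4 = a.0 | 0 | d.(0\{a,d} | d.0) has moves —a→ t8, —d→ t12
  t5 = (0 + c.0 | (0 | 0)) | (a.d.0 | (0\{a} + (0 + 0))) has moves —a→ t10, —c→ t13
  t6 = (a.(0 + 0) + a.0 | c.0) | (0\{a,d} | d.0) has moves —a→ t7, —a→ t9, —c→ t12, —d→ t14
  t7 = (0 + 0) | (0\{a,d} | d.0) has moves —d→ t15
  t8 = 0 | 0 | d.(0\{a,d} | d.0) has moves —d→ t16
  t9 = 0 | c.0 | (0\{a,d} | d.0) has moves —c→ t16, —d→ t17
  t10 = (0 + c.0 | (0 | 0)) | (d.0 | (0\{a} + (0 + 0))) has moves —c→ t18, —d→ t19
  t11 = d.(0 + c.0 | (0 | 0)) | (0 | (0\{a} + (0 + 0))) has moves —d→ t19
  t12 = a.0 | 0 | (0\{a,d} | d.0) has moves —a→ t16, —d→ t20
  t13 = 0 | (0 | 0) | (a.d.0 | (0\{a} + (0 + 0))) has moves —a→ t18
  t14 = (a.(0 + 0) + a.0 | c.0) | (0\{a,d} | 0) has moves —a→ t15, —a→ t17, —c→ t20
  t15 = (0 + 0) | (0\{a,d} | 0) has moves ·
  t16 = 0 | 0 | (0\{a,d} | d.0) has moves —d→ t21
  t17 = 0 | c.0 | (0\{a,d} | 0) has moves —c→ t21
  t18 = 0 | (0 | 0) | (d.0 | (0\{a} + (0 + 0))) has moves —d→ t22
  t19 = (0 + c.0 | (0 | 0)) | (0 | (0\{a} + (0 + 0))) has moves —c→ t22
  t20 = a.0 | 0 | (0\{a,d} | 0) has moves —a→ t21
  t21 = 0 | 0 | (0\{a,d} | 0) has moves ·
  t22 = 0 | (0 | 0) | (0 | (0\{a} + (0 + 0))) has moves ·
Partition-refinement fixed point:
  B0 = {s0, t0}
  B1 = {s4, t4}
  B2 = {s12, t12}
  B3 = {s20, t20}
  B4 = {s15, s21, s22, t15, t21, t22}
  B5 = {s16, s18, s7, t16, t18, t7}
  B6 = {s1, s8, t1, t8}
  B7 = {s6, t5}
  B8 = {s14, t13}
  B9 = {s10, s9, t10, t9}
  B10 = {s17, s19, t17, t19}
  B11 = {s3, t3}
  B12 = {s11, t11}
  B13 = {s5, t6}
  B14 = {s13, t14}
  B15 = {s2, t2}
s0 ∈ B0, t0 ∈ B0 → same block

bisimilar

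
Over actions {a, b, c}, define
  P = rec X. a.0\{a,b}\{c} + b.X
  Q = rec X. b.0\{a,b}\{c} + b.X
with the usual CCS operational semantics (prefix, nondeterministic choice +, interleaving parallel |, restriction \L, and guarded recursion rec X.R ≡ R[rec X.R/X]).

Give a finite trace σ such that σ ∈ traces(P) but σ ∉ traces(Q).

a

LTS(P): 2 reachable states
  m0 = rec X. a.0\{a,b}\{c} + b.X :: --a--▸ m1, --b--▸ m0
  m1 = 0\{a,b}\{c} :: ∅
LTS(Q): 2 reachable states
  n0 = rec X. b.0\{a,b}\{c} + b.X :: --b--▸ n0, --b--▸ n1
  n1 = 0\{a,b}\{c} :: ∅
Run σ = ⟨a⟩ on P: start {m0}
  step 1 (a): {m1}
  P completes σ.
Run σ = ⟨a⟩ on Q: start {n0}
  step 1 (a): ∅ (Q stuck)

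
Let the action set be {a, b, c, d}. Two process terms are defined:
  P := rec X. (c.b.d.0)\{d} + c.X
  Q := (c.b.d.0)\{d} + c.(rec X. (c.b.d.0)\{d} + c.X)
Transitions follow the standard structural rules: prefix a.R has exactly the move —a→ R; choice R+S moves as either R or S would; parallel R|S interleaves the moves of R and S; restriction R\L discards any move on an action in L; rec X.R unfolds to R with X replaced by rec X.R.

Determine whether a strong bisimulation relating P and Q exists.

P's transition system — 3 states:
  m0 = rec X. (c.b.d.0)\{d} + c.X :: --c--▸ m0, --c--▸ m1
  m1 = (b.d.0)\{d} :: --b--▸ m2
  m2 = (d.0)\{d} :: ∅
Q's transition system — 4 states:
  n0 = (c.b.d.0)\{d} + c.(rec X. (c.b.d.0)\{d} + c.X) :: --c--▸ n1, --c--▸ n2
  n1 = (b.d.0)\{d} :: --b--▸ n3
  n2 = rec X. (c.b.d.0)\{d} + c.X :: --c--▸ n1, --c--▸ n2
  n3 = (d.0)\{d} :: ∅
Partition-refinement fixed point:
  B0 = {m0, n0, n2}
  B1 = {m1, n1}
  B2 = {m2, n3}
m0 ∈ B0, n0 ∈ B0 → same block

YES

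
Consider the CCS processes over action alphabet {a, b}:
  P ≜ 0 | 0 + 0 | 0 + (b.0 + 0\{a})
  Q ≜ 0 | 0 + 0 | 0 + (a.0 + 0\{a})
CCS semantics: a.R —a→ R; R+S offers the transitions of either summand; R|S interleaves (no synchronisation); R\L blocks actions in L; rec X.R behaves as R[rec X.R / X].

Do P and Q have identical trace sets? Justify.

traces(P) ≠ traces(Q) — witness ⟨b⟩

LTS(P): 2 reachable states
  s0 = 0 | 0 + 0 | 0 + (b.0 + 0\{a}) ⊢ --b--▸ s1
  s1 = 0 ⊢ ·
LTS(Q): 2 reachable states
  t0 = 0 | 0 + 0 | 0 + (a.0 + 0\{a}) ⊢ --a--▸ t1
  t1 = 0 ⊢ ·
Trace ⟨b⟩ through P, begin at {s0}:
  after b @ step 1: {s1}
  ✓ P
Trace ⟨b⟩ through Q, begin at {t0}:
  after b @ step 1: ∅  — Q cannot continue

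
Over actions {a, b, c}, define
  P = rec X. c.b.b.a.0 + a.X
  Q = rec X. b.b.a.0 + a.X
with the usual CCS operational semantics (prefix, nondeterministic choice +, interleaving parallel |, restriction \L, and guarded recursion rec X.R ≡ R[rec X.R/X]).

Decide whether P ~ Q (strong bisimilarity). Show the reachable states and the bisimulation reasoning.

P's transition system — 5 states:
  u0 = rec X. c.b.b.a.0 + a.X ⊢ =a=> u0, =c=> u1
  u1 = b.b.a.0 ⊢ =b=> u2
  u2 = b.a.0 ⊢ =b=> u3
  u3 = a.0 ⊢ =a=> u4
  u4 = 0 ⊢ ∅
Q's transition system — 4 states:
  v0 = rec X. b.b.a.0 + a.X ⊢ =a=> v0, =b=> v1
  v1 = b.a.0 ⊢ =b=> v2
  v2 = a.0 ⊢ =a=> v3
  v3 = 0 ⊢ ∅
Coarsest stable partition (strong bisimilarity classes):
  B0 = {u0}
  B1 = {u1}
  B2 = {u2, v1}
  B3 = {u3, v2}
  B4 = {u4, v3}
  B5 = {v0}
u0 ∈ B0, v0 ∈ B5 → different blocks

P ≁ Q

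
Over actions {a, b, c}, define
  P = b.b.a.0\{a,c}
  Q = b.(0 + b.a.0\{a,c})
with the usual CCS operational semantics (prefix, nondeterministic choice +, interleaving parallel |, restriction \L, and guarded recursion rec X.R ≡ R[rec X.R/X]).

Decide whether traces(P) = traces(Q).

P's transition system — 4 states:
  u0 = b.b.a.0\{a,c} ⊢ =b=> u1
  u1 = b.a.0\{a,c} ⊢ =b=> u2
  u2 = a.0\{a,c} ⊢ =a=> u3
  u3 = 0\{a,c} ⊢ ·
Q's transition system — 4 states:
  v0 = b.(0 + b.a.0\{a,c}) ⊢ =b=> v1
  v1 = 0 + b.a.0\{a,c} ⊢ =b=> v2
  v2 = a.0\{a,c} ⊢ =a=> v3
  v3 = 0\{a,c} ⊢ ·
Coarsest stable partition (strong bisimilarity classes):
  B0 = {u0, v0}
  B1 = {u1, v1}
  B2 = {u2, v2}
  B3 = {u3, v3}
u0 ∈ B0, v0 ∈ B0 → same block
Bisimilar ⇒ trace-equivalent.

trace-equivalent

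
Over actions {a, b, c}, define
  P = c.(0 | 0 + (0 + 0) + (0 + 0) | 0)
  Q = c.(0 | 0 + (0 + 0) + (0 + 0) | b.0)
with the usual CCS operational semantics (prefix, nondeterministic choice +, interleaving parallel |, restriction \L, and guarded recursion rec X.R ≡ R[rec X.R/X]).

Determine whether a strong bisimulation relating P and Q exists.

P ≁ Q

P's transition system — 2 states:
  s0 = c.(0 | 0 + (0 + 0) + (0 + 0) | 0) ⊢ =c=> s1
  s1 = 0 | 0 + (0 + 0) + (0 + 0) | 0 ⊢ (no moves)
Q's transition system — 3 states:
  t0 = c.(0 | 0 + (0 + 0) + (0 + 0) | b.0) ⊢ =c=> t1
  t1 = 0 | 0 + (0 + 0) + (0 + 0) | b.0 ⊢ =b=> t2
  t2 = (0 + 0) | 0 ⊢ (no moves)
Coarsest stable partition (strong bisimilarity classes):
  B0 = {s0}
  B1 = {s1, t2}
  B2 = {t0}
  B3 = {t1}
s0 ∈ B0, t0 ∈ B2 → different blocks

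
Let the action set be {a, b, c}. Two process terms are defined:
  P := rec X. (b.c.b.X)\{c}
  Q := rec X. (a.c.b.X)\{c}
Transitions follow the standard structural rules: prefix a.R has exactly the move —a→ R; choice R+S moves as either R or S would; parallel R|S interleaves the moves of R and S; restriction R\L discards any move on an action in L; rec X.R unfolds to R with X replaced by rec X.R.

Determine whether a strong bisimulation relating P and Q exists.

not bisimilar

P's transition system — 2 states:
  m0 = rec X. (b.c.b.X)\{c} ⊢ ··b··> m1
  m1 = (c.b.(rec X. (b.c.b.X)\{c}))\{c} ⊢ stopped
Q's transition system — 2 states:
  n0 = rec X. (a.c.b.X)\{c} ⊢ ··a··> n1
  n1 = (c.b.(rec X. (a.c.b.X)\{c}))\{c} ⊢ stopped
Bisimilarity quotient blocks:
  B0 = {m0}
  B1 = {m1, n1}
  B2 = {n0}
m0 ∈ B0, n0 ∈ B2 → different blocks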